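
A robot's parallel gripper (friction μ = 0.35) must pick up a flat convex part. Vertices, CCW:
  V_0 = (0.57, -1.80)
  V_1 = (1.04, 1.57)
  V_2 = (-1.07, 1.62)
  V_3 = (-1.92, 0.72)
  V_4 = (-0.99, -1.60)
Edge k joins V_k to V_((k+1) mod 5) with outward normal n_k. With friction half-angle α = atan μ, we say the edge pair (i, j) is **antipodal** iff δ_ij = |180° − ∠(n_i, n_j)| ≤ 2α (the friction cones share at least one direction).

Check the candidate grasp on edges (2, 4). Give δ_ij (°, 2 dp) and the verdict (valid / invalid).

α = atan 0.35 = 19.29°;  2α = 38.58°
edge 2: e_2 = (-0.85, -0.90);  n_2 = (-0.7270, +0.6866)
edge 4: e_4 = (+1.56, -0.20);  n_4 = (-0.1272, -0.9919)
∠(n_2, n_4) = 126.06°
δ = |180° − 126.06°| = 53.94°
53.94° > 2α = 38.58°  →  invalid

δ = 53.94°, invalid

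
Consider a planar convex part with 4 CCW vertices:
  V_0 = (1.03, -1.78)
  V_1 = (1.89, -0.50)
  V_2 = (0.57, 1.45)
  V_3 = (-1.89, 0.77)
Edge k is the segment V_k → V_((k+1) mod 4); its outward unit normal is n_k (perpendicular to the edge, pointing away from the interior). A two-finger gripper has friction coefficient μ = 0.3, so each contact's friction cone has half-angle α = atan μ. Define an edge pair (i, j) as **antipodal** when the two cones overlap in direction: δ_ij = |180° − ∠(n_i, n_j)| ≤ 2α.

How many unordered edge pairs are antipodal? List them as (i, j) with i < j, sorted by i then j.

count = 1; pairs: (1,3)

α = atan 0.3 = 16.70°;  2α = 33.40°
n_0 = (+0.8300, -0.5577)
n_1 = (+0.8281, +0.5606)
n_2 = (-0.2664, +0.9639)
n_3 = (-0.6578, -0.7532)
  (0,1): δ = 112.01°  ·
  (0,2): δ = 40.65°  ·
  (0,3): δ = 82.77°  ·
  (1,2): δ = 108.64°  ·
  (1,3): δ = 14.77°  ✓
  (2,3): δ = 56.58°  ·
antipodal pairs: 1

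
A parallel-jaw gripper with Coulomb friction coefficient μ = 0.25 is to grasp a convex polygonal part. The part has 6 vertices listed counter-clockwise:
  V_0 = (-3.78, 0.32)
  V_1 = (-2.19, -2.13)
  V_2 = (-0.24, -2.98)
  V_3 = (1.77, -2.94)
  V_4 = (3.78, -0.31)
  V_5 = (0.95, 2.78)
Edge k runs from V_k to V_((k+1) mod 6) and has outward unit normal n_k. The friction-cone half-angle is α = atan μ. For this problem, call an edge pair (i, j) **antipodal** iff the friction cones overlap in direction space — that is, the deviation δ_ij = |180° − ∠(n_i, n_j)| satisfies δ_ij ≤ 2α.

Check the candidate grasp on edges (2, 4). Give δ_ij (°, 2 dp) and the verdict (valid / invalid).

δ = 48.65°, invalid

α = atan 0.25 = 14.04°;  2α = 28.07°
edge 2: e_2 = (+2.01, +0.04);  n_2 = (+0.0199, -0.9998)
edge 4: e_4 = (-2.83, +3.09);  n_4 = (+0.7375, +0.6754)
∠(n_2, n_4) = 131.35°
δ = |180° − 131.35°| = 48.65°
48.65° > 2α = 28.07°  →  invalid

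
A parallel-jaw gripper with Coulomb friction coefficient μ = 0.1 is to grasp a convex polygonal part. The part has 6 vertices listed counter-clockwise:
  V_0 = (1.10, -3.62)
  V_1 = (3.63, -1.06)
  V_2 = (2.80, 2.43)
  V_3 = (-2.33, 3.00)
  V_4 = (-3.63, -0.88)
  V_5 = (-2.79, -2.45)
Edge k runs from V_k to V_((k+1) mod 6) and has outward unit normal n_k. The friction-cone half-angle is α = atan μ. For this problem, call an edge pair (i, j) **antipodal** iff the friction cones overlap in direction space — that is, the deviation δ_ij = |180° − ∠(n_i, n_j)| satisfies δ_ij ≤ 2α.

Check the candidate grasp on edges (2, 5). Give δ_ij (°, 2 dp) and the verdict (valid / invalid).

α = atan 0.1 = 5.71°;  2α = 11.42°
edge 2: e_2 = (-5.13, +0.57);  n_2 = (+0.1104, +0.9939)
edge 5: e_5 = (+3.89, -1.17);  n_5 = (-0.2880, -0.9576)
∠(n_2, n_5) = 169.60°
δ = |180° − 169.60°| = 10.40°
10.40° ≤ 2α = 11.42°  →  valid

δ = 10.40°, valid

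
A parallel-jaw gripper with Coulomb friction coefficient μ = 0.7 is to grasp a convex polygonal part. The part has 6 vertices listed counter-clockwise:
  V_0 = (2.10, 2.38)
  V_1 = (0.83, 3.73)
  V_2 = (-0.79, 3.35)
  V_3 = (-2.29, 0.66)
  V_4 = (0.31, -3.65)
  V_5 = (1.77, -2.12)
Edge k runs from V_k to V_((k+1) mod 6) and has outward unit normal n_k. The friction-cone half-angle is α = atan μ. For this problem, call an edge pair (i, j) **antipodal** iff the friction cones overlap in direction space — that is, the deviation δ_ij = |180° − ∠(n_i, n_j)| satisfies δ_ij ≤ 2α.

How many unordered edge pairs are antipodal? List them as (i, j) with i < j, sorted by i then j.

count = 5; pairs: (0,3), (1,4), (2,4), (2,5), (3,5)

α = atan 0.7 = 34.99°;  2α = 69.98°
n_0 = (+0.7284, +0.6852)
n_1 = (-0.2284, +0.9736)
n_2 = (-0.8734, +0.4870)
n_3 = (-0.8563, -0.5165)
n_4 = (+0.7235, -0.6904)
n_5 = (+0.9973, -0.0731)
  (0,1): δ = 120.05°  ·
  (0,2): δ = 72.40°  ·
  (0,3): δ = 12.15°  ✓
  (0,4): δ = 93.09°  ·
  (0,5): δ = 132.55°  ·
  (1,2): δ = 132.35°  ·
  (1,3): δ = 72.10°  ·
  (1,4): δ = 33.14°  ✓
  (1,5): δ = 72.60°  ·
  (2,3): δ = 119.75°  ·
  (2,4): δ = 14.51°  ✓
  (2,5): δ = 24.95°  ✓
  (3,4): δ = 74.76°  ·
  (3,5): δ = 35.29°  ✓
  (4,5): δ = 140.54°  ·
antipodal pairs: 5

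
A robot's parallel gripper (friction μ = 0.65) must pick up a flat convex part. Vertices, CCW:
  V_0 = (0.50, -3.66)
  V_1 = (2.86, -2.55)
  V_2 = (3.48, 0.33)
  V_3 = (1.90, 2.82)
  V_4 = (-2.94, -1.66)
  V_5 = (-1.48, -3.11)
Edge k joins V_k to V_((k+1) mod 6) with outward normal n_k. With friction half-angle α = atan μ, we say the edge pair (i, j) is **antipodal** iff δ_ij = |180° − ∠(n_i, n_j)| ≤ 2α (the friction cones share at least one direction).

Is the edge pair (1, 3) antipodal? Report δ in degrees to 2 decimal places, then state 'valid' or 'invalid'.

α = atan 0.65 = 33.02°;  2α = 66.05°
edge 1: e_1 = (+0.62, +2.88);  n_1 = (+0.9776, -0.2105)
edge 3: e_3 = (-4.84, -4.48);  n_3 = (-0.6793, +0.7339)
∠(n_1, n_3) = 144.94°
δ = |180° − 144.94°| = 35.06°
35.06° ≤ 2α = 66.05°  →  valid

δ = 35.06°, valid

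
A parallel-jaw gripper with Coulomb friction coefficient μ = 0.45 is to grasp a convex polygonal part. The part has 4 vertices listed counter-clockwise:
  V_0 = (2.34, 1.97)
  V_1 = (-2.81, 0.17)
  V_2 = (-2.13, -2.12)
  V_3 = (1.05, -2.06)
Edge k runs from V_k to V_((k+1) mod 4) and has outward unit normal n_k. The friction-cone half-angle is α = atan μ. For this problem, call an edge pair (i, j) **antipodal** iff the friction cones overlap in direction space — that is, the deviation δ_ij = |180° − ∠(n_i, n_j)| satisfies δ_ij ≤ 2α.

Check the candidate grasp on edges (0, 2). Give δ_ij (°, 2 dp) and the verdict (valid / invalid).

δ = 18.18°, valid

α = atan 0.45 = 24.23°;  2α = 48.46°
edge 0: e_0 = (-5.15, -1.80);  n_0 = (-0.3299, +0.9440)
edge 2: e_2 = (+3.18, +0.06);  n_2 = (+0.0189, -0.9998)
∠(n_0, n_2) = 161.82°
δ = |180° − 161.82°| = 18.18°
18.18° ≤ 2α = 48.46°  →  valid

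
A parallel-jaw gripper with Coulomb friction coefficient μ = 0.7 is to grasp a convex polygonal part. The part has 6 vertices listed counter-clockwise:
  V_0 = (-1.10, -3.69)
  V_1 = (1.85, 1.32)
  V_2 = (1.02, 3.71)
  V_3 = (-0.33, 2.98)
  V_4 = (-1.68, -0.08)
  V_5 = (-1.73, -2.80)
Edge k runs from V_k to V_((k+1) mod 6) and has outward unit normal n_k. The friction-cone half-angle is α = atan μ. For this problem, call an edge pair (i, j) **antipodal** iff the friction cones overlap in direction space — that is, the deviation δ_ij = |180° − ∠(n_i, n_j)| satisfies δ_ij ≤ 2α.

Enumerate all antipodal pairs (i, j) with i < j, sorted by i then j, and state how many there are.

count = 7; pairs: (0,2), (0,3), (0,4), (0,5), (1,3), (1,4), (1,5)

α = atan 0.7 = 34.99°;  2α = 69.98°
n_0 = (+0.8617, -0.5074)
n_1 = (+0.9447, +0.3281)
n_2 = (-0.4757, +0.8796)
n_3 = (-0.9149, +0.4036)
n_4 = (-0.9998, +0.0184)
n_5 = (-0.8162, -0.5778)
  (0,1): δ = 130.36°  ·
  (0,2): δ = 31.11°  ✓
  (0,3): δ = 6.68°  ✓
  (0,4): δ = 29.44°  ✓
  (0,5): δ = 65.78°  ✓
  (1,2): δ = 80.75°  ·
  (1,3): δ = 42.96°  ✓
  (1,4): δ = 20.20°  ✓
  (1,5): δ = 16.14°  ✓
  (2,3): δ = 142.21°  ·
  (2,4): δ = 119.46°  ·
  (2,5): δ = 83.11°  ·
  (3,4): δ = 157.25°  ·
  (3,5): δ = 120.90°  ·
  (4,5): δ = 143.65°  ·
antipodal pairs: 7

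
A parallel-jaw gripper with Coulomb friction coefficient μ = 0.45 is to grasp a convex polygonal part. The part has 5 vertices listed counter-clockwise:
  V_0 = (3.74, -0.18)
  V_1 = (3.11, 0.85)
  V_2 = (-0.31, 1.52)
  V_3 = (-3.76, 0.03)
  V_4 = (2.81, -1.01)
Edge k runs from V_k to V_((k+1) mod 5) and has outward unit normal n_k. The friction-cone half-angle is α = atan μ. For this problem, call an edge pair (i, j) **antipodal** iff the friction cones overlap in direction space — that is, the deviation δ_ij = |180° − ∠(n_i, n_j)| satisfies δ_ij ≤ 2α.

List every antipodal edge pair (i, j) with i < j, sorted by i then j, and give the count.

α = atan 0.45 = 24.23°;  2α = 48.46°
n_0 = (+0.8531, +0.5218)
n_1 = (+0.1923, +0.9813)
n_2 = (-0.3965, +0.9180)
n_3 = (-0.1563, -0.9877)
n_4 = (+0.6659, -0.7461)
  (0,1): δ = 132.54°  ·
  (0,2): δ = 98.09°  ·
  (0,3): δ = 49.55°  ·
  (0,4): δ = 100.30°  ·
  (1,2): δ = 145.56°  ·
  (1,3): δ = 2.09°  ✓
  (1,4): δ = 52.83°  ·
  (2,3): δ = 32.35°  ✓
  (2,4): δ = 18.39°  ✓
  (3,4): δ = 129.26°  ·
antipodal pairs: 3

count = 3; pairs: (1,3), (2,3), (2,4)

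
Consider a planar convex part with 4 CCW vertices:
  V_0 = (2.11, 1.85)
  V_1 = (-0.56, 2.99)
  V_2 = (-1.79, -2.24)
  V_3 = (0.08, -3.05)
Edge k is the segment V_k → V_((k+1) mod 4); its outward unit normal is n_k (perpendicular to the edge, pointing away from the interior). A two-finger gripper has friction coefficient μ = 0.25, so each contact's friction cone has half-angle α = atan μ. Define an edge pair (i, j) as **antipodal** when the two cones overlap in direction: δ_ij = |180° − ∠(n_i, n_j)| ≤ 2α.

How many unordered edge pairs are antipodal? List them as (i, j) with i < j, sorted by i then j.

count = 2; pairs: (0,2), (1,3)

α = atan 0.25 = 14.04°;  2α = 28.07°
n_0 = (+0.3927, +0.9197)
n_1 = (-0.9734, +0.2289)
n_2 = (-0.3975, -0.9176)
n_3 = (+0.9239, -0.3827)
  (0,1): δ = 80.11°  ·
  (0,2): δ = 0.30°  ✓
  (0,3): δ = 90.62°  ·
  (1,2): δ = 100.19°  ·
  (1,3): δ = 9.27°  ✓
  (2,3): δ = 89.08°  ·
antipodal pairs: 2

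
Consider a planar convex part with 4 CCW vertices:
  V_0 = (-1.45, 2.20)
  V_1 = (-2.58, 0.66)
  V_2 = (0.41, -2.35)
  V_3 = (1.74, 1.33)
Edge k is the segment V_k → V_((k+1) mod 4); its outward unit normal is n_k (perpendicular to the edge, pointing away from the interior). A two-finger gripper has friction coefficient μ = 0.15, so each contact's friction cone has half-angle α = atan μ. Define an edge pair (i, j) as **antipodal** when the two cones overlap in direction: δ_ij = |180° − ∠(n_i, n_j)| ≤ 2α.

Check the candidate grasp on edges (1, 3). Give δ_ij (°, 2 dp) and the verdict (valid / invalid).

δ = 29.94°, invalid

α = atan 0.15 = 8.53°;  2α = 17.06°
edge 1: e_1 = (+2.99, -3.01);  n_1 = (-0.7095, -0.7047)
edge 3: e_3 = (-3.19, +0.87);  n_3 = (+0.2631, +0.9648)
∠(n_1, n_3) = 150.06°
δ = |180° − 150.06°| = 29.94°
29.94° > 2α = 17.06°  →  invalid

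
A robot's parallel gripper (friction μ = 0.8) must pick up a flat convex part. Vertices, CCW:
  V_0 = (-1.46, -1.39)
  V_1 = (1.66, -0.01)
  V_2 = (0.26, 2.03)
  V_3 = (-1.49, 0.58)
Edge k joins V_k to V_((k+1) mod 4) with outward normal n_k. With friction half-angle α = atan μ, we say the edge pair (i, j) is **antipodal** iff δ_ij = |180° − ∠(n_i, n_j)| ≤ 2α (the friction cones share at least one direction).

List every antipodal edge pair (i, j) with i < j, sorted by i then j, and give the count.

α = atan 0.8 = 38.66°;  2α = 77.32°
n_0 = (+0.4045, -0.9145)
n_1 = (+0.8245, +0.5658)
n_2 = (-0.6380, +0.7700)
n_3 = (-0.9999, -0.0152)
  (0,1): δ = 79.40°  ·
  (0,2): δ = 15.78°  ✓
  (0,3): δ = 67.01°  ✓
  (1,2): δ = 84.82°  ·
  (1,3): δ = 33.59°  ✓
  (2,3): δ = 128.77°  ·
antipodal pairs: 3

count = 3; pairs: (0,2), (0,3), (1,3)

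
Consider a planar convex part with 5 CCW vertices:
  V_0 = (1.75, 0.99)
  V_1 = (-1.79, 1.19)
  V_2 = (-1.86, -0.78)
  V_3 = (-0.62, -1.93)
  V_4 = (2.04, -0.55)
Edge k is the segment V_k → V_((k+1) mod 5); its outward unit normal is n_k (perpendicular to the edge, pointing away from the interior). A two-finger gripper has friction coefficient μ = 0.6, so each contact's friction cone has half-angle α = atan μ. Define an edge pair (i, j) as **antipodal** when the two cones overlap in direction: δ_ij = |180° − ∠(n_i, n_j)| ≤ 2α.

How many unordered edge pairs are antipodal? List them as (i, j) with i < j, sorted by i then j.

count = 5; pairs: (0,2), (0,3), (1,3), (1,4), (2,4)

α = atan 0.6 = 30.96°;  2α = 61.93°
n_0 = (+0.0564, +0.9984)
n_1 = (-0.9994, +0.0355)
n_2 = (-0.6800, -0.7332)
n_3 = (+0.4605, -0.8877)
n_4 = (+0.9827, +0.1851)
  (0,1): δ = 88.80°  ·
  (0,2): δ = 39.61°  ✓
  (0,3): δ = 30.65°  ✓
  (0,4): δ = 103.90°  ·
  (1,2): δ = 130.81°  ·
  (1,3): δ = 60.54°  ✓
  (1,4): δ = 12.70°  ✓
  (2,3): δ = 109.74°  ·
  (2,4): δ = 36.49°  ✓
  (3,4): δ = 106.76°  ·
antipodal pairs: 5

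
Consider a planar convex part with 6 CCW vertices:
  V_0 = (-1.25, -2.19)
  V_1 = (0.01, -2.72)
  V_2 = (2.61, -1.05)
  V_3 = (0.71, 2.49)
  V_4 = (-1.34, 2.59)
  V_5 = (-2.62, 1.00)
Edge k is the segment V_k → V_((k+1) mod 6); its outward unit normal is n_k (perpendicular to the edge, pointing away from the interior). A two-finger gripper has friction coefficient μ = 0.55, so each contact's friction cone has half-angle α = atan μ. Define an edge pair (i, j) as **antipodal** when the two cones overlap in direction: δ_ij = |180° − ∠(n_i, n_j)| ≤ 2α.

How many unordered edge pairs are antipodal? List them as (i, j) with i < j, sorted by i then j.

count = 5; pairs: (0,2), (0,3), (1,3), (1,4), (2,5)

α = atan 0.55 = 28.81°;  2α = 57.62°
n_0 = (-0.3877, -0.9218)
n_1 = (+0.5404, -0.8414)
n_2 = (+0.8811, +0.4729)
n_3 = (+0.0487, +0.9988)
n_4 = (-0.7790, +0.6271)
n_5 = (-0.9188, -0.3946)
  (0,1): δ = 124.47°  ·
  (0,2): δ = 38.96°  ✓
  (0,3): δ = 20.02°  ✓
  (0,4): δ = 73.98°  ·
  (0,5): δ = 136.06°  ·
  (1,2): δ = 94.49°  ·
  (1,3): δ = 35.51°  ✓
  (1,4): δ = 18.45°  ✓
  (1,5): δ = 80.53°  ·
  (2,3): δ = 121.02°  ·
  (2,4): δ = 67.06°  ·
  (2,5): δ = 4.98°  ✓
  (3,4): δ = 126.04°  ·
  (3,5): δ = 63.97°  ·
  (4,5): δ = 117.92°  ·
antipodal pairs: 5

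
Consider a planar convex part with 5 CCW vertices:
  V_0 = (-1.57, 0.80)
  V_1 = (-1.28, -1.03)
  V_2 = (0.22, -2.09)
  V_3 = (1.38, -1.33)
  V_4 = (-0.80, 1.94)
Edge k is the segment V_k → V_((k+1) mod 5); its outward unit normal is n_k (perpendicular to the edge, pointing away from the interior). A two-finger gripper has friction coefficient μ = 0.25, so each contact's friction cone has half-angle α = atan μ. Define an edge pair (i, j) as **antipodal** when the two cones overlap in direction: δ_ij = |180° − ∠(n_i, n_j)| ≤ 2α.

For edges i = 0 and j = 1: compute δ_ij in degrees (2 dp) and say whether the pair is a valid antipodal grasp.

α = atan 0.25 = 14.04°;  2α = 28.07°
edge 0: e_0 = (+0.29, -1.83);  n_0 = (-0.9877, -0.1565)
edge 1: e_1 = (+1.50, -1.06);  n_1 = (-0.5771, -0.8167)
∠(n_0, n_1) = 45.75°
δ = |180° − 45.75°| = 134.25°
134.25° > 2α = 28.07°  →  invalid

δ = 134.25°, invalid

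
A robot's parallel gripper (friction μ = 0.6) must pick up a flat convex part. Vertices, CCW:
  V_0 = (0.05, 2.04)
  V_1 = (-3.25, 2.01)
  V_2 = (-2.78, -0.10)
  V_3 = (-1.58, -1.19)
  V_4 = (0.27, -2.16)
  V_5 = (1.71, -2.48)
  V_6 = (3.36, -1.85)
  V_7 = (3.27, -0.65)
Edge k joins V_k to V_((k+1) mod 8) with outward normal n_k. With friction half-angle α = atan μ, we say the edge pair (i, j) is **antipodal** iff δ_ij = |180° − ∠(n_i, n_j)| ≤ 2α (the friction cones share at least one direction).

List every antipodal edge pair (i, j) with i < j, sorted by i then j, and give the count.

α = atan 0.6 = 30.96°;  2α = 61.93°
n_0 = (-0.0091, +1.0000)
n_1 = (-0.9761, -0.2174)
n_2 = (-0.6724, -0.7402)
n_3 = (-0.4644, -0.8856)
n_4 = (-0.2169, -0.9762)
n_5 = (+0.3567, -0.9342)
n_6 = (+0.9972, +0.0748)
n_7 = (+0.6411, +0.7674)
  (0,1): δ = 77.96°  ·
  (0,2): δ = 42.77°  ✓
  (0,3): δ = 28.19°  ✓
  (0,4): δ = 13.05°  ✓
  (0,5): δ = 20.38°  ✓
  (0,6): δ = 93.77°  ·
  (0,7): δ = 139.60°  ·
  (1,2): δ = 144.81°  ·
  (1,3): δ = 130.23°  ·
  (1,4): δ = 115.09°  ·
  (1,5): δ = 81.66°  ·
  (1,6): δ = 8.27°  ✓
  (1,7): δ = 37.57°  ✓
  (2,3): δ = 165.42°  ·
  (2,4): δ = 150.28°  ·
  (2,5): δ = 116.85°  ·
  (2,6): δ = 43.46°  ✓
  (2,7): δ = 2.37°  ✓
  (3,4): δ = 164.86°  ·
  (3,5): δ = 131.43°  ·
  (3,6): δ = 58.04°  ✓
  (3,7): δ = 12.21°  ✓
  (4,5): δ = 146.57°  ·
  (4,6): δ = 73.18°  ·
  (4,7): δ = 27.35°  ✓
  (5,6): δ = 106.61°  ·
  (5,7): δ = 60.77°  ✓
  (6,7): δ = 134.16°  ·
antipodal pairs: 12

count = 12; pairs: (0,2), (0,3), (0,4), (0,5), (1,6), (1,7), (2,6), (2,7), (3,6), (3,7), (4,7), (5,7)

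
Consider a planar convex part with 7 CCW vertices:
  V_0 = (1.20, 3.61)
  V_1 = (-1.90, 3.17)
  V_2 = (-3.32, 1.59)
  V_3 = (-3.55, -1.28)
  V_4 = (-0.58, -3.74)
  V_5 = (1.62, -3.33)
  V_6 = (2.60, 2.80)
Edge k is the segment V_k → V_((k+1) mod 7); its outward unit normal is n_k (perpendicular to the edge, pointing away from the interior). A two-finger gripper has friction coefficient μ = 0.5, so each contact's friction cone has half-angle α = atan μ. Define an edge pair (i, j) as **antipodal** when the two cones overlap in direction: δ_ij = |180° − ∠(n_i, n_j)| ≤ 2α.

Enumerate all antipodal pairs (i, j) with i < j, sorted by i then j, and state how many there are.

α = atan 0.5 = 26.57°;  2α = 53.13°
n_0 = (-0.1405, +0.9901)
n_1 = (-0.7438, +0.6684)
n_2 = (-0.9968, +0.0799)
n_3 = (-0.6379, -0.7701)
n_4 = (+0.1832, -0.9831)
n_5 = (+0.9875, -0.1579)
n_6 = (+0.5008, +0.8656)
  (0,1): δ = 140.03°  ·
  (0,2): δ = 102.66°  ·
  (0,3): δ = 47.71°  ✓
  (0,4): δ = 2.48°  ✓
  (0,5): δ = 72.84°  ·
  (0,6): δ = 141.87°  ·
  (1,2): δ = 142.63°  ·
  (1,3): δ = 87.69°  ·
  (1,4): δ = 37.50°  ✓
  (1,5): δ = 32.86°  ✓
  (1,6): δ = 101.89°  ·
  (2,3): δ = 125.05°  ·
  (2,4): δ = 74.86°  ·
  (2,5): δ = 4.50°  ✓
  (2,6): δ = 64.53°  ·
  (3,4): δ = 129.81°  ·
  (3,5): δ = 59.45°  ·
  (3,6): δ = 9.58°  ✓
  (4,5): δ = 109.64°  ·
  (4,6): δ = 40.61°  ✓
  (5,6): δ = 110.97°  ·
antipodal pairs: 7

count = 7; pairs: (0,3), (0,4), (1,4), (1,5), (2,5), (3,6), (4,6)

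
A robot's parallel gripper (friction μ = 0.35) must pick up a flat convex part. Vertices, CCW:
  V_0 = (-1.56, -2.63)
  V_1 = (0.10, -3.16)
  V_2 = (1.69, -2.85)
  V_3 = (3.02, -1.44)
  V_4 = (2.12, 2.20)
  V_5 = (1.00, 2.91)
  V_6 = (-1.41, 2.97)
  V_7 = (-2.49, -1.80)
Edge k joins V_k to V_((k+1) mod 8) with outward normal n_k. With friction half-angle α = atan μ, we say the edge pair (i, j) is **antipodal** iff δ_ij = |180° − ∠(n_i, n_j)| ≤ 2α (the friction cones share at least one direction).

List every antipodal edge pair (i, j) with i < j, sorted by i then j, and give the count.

count = 7; pairs: (0,4), (0,5), (1,5), (2,6), (3,6), (3,7), (4,7)

α = atan 0.35 = 19.29°;  2α = 38.58°
n_0 = (-0.3042, -0.9526)
n_1 = (+0.1914, -0.9815)
n_2 = (+0.7274, -0.6862)
n_3 = (+0.9708, +0.2400)
n_4 = (+0.5354, +0.8446)
n_5 = (+0.0249, +0.9997)
n_6 = (-0.9753, +0.2208)
n_7 = (-0.6659, -0.7461)
  (0,1): δ = 151.26°  ·
  (0,2): δ = 115.62°  ·
  (0,3): δ = 58.40°  ·
  (0,4): δ = 14.66°  ✓
  (0,5): δ = 16.28°  ✓
  (0,6): δ = 94.95°  ·
  (0,7): δ = 155.96°  ·
  (1,2): δ = 144.36°  ·
  (1,3): δ = 87.14°  ·
  (1,4): δ = 43.40°  ·
  (1,5): δ = 12.46°  ✓
  (1,6): δ = 66.21°  ·
  (1,7): δ = 127.22°  ·
  (2,3): δ = 122.78°  ·
  (2,4): δ = 79.04°  ·
  (2,5): δ = 48.10°  ·
  (2,6): δ = 30.57°  ✓
  (2,7): δ = 91.58°  ·
  (3,4): δ = 136.26°  ·
  (3,5): δ = 105.31°  ·
  (3,6): δ = 26.65°  ✓
  (3,7): δ = 34.36°  ✓
  (4,5): δ = 149.05°  ·
  (4,6): δ = 70.39°  ·
  (4,7): δ = 9.38°  ✓
  (5,6): δ = 101.33°  ·
  (5,7): δ = 40.32°  ·
  (6,7): δ = 118.99°  ·
antipodal pairs: 7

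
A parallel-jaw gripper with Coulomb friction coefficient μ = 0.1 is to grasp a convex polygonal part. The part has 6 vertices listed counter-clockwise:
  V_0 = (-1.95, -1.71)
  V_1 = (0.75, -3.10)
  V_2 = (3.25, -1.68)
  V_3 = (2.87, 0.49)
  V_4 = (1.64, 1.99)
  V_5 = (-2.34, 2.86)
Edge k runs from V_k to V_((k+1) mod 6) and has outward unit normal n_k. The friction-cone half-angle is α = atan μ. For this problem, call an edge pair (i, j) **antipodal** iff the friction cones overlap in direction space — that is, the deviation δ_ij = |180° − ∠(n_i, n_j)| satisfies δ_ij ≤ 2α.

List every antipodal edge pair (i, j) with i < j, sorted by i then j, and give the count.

α = atan 0.1 = 5.71°;  2α = 11.42°
n_0 = (-0.4577, -0.8891)
n_1 = (+0.4939, -0.8695)
n_2 = (+0.9850, +0.1725)
n_3 = (+0.7733, +0.6341)
n_4 = (+0.2136, +0.9769)
n_5 = (-0.9964, -0.0850)
  (0,1): δ = 123.16°  ·
  (0,2): δ = 52.83°  ·
  (0,3): δ = 23.41°  ·
  (0,4): δ = 14.91°  ·
  (0,5): δ = 122.12°  ·
  (1,2): δ = 109.66°  ·
  (1,3): δ = 80.24°  ·
  (1,4): δ = 41.93°  ·
  (1,5): δ = 65.28°  ·
  (2,3): δ = 150.58°  ·
  (2,4): δ = 112.26°  ·
  (2,5): δ = 5.05°  ✓
  (3,4): δ = 141.68°  ·
  (3,5): δ = 34.47°  ·
  (4,5): δ = 72.79°  ·
antipodal pairs: 1

count = 1; pairs: (2,5)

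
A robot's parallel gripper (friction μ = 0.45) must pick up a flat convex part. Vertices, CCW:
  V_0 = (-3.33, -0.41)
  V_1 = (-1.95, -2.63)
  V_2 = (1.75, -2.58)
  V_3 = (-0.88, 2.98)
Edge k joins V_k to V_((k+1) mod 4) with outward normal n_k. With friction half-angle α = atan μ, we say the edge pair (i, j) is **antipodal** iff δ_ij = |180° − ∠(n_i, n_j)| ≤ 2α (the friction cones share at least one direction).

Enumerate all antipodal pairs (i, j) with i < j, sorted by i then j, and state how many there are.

α = atan 0.45 = 24.23°;  2α = 48.46°
n_0 = (-0.8493, -0.5279)
n_1 = (+0.0135, -0.9999)
n_2 = (+0.9040, +0.4276)
n_3 = (-0.8105, +0.5858)
  (0,1): δ = 121.09°  ·
  (0,2): δ = 6.55°  ✓
  (0,3): δ = 112.28°  ·
  (1,2): δ = 65.46°  ·
  (1,3): δ = 53.37°  ·
  (2,3): δ = 61.17°  ·
antipodal pairs: 1

count = 1; pairs: (0,2)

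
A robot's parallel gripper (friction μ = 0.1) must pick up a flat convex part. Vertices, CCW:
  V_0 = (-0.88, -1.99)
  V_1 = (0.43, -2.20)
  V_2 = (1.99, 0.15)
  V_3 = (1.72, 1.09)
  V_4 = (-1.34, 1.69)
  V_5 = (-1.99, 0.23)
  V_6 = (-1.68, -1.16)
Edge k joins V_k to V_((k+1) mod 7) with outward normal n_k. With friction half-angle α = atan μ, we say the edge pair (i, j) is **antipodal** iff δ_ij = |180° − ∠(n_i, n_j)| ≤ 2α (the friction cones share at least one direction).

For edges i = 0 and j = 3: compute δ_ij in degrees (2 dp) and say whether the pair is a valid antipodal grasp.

α = atan 0.1 = 5.71°;  2α = 11.42°
edge 0: e_0 = (+1.31, -0.21);  n_0 = (-0.1583, -0.9874)
edge 3: e_3 = (-3.06, +0.60);  n_3 = (+0.1924, +0.9813)
∠(n_0, n_3) = 178.01°
δ = |180° − 178.01°| = 1.99°
1.99° ≤ 2α = 11.42°  →  valid

δ = 1.99°, valid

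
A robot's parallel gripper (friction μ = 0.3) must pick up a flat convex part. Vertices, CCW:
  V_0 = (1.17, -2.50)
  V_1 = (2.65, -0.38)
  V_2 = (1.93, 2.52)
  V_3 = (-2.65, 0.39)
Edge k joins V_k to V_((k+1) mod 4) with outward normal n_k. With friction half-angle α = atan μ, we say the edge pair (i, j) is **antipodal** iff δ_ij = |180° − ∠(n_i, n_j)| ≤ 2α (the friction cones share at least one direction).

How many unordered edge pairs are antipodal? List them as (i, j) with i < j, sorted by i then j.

α = atan 0.3 = 16.70°;  2α = 33.40°
n_0 = (+0.8200, -0.5724)
n_1 = (+0.9705, +0.2410)
n_2 = (-0.4217, +0.9067)
n_3 = (-0.6033, -0.7975)
  (0,1): δ = 131.14°  ·
  (0,2): δ = 30.14°  ✓
  (0,3): δ = 87.81°  ·
  (1,2): δ = 79.00°  ·
  (1,3): δ = 38.95°  ·
  (2,3): δ = 62.05°  ·
antipodal pairs: 1

count = 1; pairs: (0,2)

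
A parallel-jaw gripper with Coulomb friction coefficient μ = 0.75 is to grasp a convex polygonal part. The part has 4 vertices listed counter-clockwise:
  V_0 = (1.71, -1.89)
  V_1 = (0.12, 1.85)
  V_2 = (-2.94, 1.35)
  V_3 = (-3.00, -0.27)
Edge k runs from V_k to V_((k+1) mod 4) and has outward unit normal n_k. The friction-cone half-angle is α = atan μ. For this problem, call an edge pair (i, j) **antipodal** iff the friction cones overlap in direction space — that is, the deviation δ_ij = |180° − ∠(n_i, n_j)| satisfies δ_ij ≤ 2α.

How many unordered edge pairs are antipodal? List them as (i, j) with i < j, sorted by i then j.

α = atan 0.75 = 36.87°;  2α = 73.74°
n_0 = (+0.9203, +0.3912)
n_1 = (-0.1613, +0.9869)
n_2 = (-0.9993, +0.0370)
n_3 = (-0.3252, -0.9456)
  (0,1): δ = 103.75°  ·
  (0,2): δ = 25.15°  ✓
  (0,3): δ = 47.99°  ✓
  (1,2): δ = 101.40°  ·
  (1,3): δ = 28.26°  ✓
  (2,3): δ = 106.86°  ·
antipodal pairs: 3

count = 3; pairs: (0,2), (0,3), (1,3)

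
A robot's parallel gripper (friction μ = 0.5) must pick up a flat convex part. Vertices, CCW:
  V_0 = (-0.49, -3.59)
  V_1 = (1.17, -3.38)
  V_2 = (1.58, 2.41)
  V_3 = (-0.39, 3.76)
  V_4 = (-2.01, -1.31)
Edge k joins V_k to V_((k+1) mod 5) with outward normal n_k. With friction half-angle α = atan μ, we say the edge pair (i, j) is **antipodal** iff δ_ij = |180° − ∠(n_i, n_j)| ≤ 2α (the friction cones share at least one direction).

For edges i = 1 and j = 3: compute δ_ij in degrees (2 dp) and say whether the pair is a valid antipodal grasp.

δ = 13.67°, valid

α = atan 0.5 = 26.57°;  2α = 53.13°
edge 1: e_1 = (+0.41, +5.79);  n_1 = (+0.9975, -0.0706)
edge 3: e_3 = (-1.62, -5.07);  n_3 = (-0.9526, +0.3044)
∠(n_1, n_3) = 166.33°
δ = |180° − 166.33°| = 13.67°
13.67° ≤ 2α = 53.13°  →  valid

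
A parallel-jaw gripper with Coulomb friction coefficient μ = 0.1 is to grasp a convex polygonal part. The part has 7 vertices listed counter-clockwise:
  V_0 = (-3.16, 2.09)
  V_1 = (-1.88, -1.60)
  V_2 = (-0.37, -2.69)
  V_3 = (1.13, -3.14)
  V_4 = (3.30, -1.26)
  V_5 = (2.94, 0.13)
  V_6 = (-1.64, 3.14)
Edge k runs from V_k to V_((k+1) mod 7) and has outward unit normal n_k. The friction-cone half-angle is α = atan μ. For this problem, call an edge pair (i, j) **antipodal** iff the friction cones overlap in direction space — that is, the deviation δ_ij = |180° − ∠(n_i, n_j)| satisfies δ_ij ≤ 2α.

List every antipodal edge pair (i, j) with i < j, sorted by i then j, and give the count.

count = 3; pairs: (0,4), (1,5), (3,6)

α = atan 0.1 = 5.71°;  2α = 11.42°
n_0 = (-0.9448, -0.3277)
n_1 = (-0.5853, -0.8108)
n_2 = (-0.2873, -0.9578)
n_3 = (+0.6548, -0.7558)
n_4 = (+0.9681, +0.2507)
n_5 = (+0.5492, +0.8357)
n_6 = (-0.5684, +0.8228)
  (0,1): δ = 144.95°  ·
  (0,2): δ = 125.83°  ·
  (0,3): δ = 68.23°  ·
  (0,4): δ = 4.61°  ✓
  (0,5): δ = 37.56°  ·
  (0,6): δ = 105.51°  ·
  (1,2): δ = 160.88°  ·
  (1,3): δ = 103.27°  ·
  (1,4): δ = 39.66°  ·
  (1,5): δ = 2.51°  ✓
  (1,6): δ = 70.46°  ·
  (2,3): δ = 122.40°  ·
  (2,4): δ = 58.78°  ·
  (2,5): δ = 16.61°  ·
  (2,6): δ = 51.34°  ·
  (3,4): δ = 116.38°  ·
  (3,5): δ = 74.22°  ·
  (3,6): δ = 6.27°  ✓
  (4,5): δ = 137.83°  ·
  (4,6): δ = 69.88°  ·
  (5,6): δ = 112.05°  ·
antipodal pairs: 3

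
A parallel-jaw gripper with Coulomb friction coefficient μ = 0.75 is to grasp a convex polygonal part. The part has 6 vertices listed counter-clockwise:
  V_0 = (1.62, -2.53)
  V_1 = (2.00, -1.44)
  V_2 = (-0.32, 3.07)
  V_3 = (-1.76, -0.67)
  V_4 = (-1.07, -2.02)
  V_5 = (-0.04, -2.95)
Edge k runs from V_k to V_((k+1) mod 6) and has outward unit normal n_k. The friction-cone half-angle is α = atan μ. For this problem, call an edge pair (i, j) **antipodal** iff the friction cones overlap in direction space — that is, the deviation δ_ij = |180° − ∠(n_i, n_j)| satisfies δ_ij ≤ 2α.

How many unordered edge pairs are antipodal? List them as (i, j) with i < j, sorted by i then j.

α = atan 0.75 = 36.87°;  2α = 73.74°
n_0 = (+0.9443, -0.3292)
n_1 = (+0.8892, +0.4574)
n_2 = (-0.9332, +0.3593)
n_3 = (-0.8904, -0.4551)
n_4 = (-0.6702, -0.7422)
n_5 = (+0.2453, -0.9695)
  (0,1): δ = 133.56°  ·
  (0,2): δ = 1.84°  ✓
  (0,3): δ = 46.29°  ✓
  (0,4): δ = 67.14°  ✓
  (0,5): δ = 123.42°  ·
  (1,2): δ = 48.28°  ✓
  (1,3): δ = 0.15°  ✓
  (1,4): δ = 20.70°  ✓
  (1,5): δ = 76.98°  ·
  (2,3): δ = 131.87°  ·
  (2,4): δ = 111.02°  ·
  (2,5): δ = 54.74°  ✓
  (3,4): δ = 159.15°  ·
  (3,5): δ = 102.87°  ·
  (4,5): δ = 123.72°  ·
antipodal pairs: 7

count = 7; pairs: (0,2), (0,3), (0,4), (1,2), (1,3), (1,4), (2,5)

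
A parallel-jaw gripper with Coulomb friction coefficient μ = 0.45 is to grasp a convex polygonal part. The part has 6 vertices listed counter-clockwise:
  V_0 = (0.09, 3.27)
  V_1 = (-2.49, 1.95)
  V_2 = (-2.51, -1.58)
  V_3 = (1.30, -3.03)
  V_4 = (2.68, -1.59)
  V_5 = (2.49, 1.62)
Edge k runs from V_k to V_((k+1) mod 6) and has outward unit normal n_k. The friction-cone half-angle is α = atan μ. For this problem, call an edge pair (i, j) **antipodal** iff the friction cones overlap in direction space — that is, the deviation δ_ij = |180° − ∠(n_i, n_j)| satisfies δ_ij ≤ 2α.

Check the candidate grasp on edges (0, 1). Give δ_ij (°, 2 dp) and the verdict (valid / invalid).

δ = 117.42°, invalid

α = atan 0.45 = 24.23°;  2α = 48.46°
edge 0: e_0 = (-2.58, -1.32);  n_0 = (-0.4555, +0.8902)
edge 1: e_1 = (-0.02, -3.53);  n_1 = (-1.0000, +0.0057)
∠(n_0, n_1) = 62.58°
δ = |180° − 62.58°| = 117.42°
117.42° > 2α = 48.46°  →  invalid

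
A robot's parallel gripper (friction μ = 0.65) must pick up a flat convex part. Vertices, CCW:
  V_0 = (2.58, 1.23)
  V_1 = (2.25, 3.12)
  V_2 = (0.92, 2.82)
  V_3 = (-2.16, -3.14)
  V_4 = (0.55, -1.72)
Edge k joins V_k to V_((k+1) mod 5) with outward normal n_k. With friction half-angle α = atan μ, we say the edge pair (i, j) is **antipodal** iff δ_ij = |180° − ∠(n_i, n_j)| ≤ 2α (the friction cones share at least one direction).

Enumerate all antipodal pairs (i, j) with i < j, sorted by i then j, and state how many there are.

count = 5; pairs: (0,2), (1,3), (1,4), (2,3), (2,4)

α = atan 0.65 = 33.02°;  2α = 66.05°
n_0 = (+0.9851, +0.1720)
n_1 = (-0.2200, +0.9755)
n_2 = (-0.8884, +0.4591)
n_3 = (+0.4641, -0.8858)
n_4 = (+0.8238, -0.5669)
  (0,1): δ = 87.19°  ·
  (0,2): δ = 37.23°  ✓
  (0,3): δ = 107.75°  ·
  (0,4): δ = 135.56°  ·
  (1,2): δ = 130.04°  ·
  (1,3): δ = 14.94°  ✓
  (1,4): δ = 42.76°  ✓
  (2,3): δ = 35.02°  ✓
  (2,4): δ = 7.20°  ✓
  (3,4): δ = 152.19°  ·
antipodal pairs: 5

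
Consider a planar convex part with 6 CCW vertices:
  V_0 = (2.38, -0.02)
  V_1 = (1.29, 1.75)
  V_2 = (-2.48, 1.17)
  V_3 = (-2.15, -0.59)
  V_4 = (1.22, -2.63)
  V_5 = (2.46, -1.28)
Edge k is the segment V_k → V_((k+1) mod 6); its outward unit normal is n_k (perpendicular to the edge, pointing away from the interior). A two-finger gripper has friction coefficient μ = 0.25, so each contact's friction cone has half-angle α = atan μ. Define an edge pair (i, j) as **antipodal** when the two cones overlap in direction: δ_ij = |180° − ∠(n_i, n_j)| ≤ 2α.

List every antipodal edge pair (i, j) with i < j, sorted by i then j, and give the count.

α = atan 0.25 = 14.04°;  2α = 28.07°
n_0 = (+0.8515, +0.5244)
n_1 = (-0.1521, +0.9884)
n_2 = (-0.9829, -0.1843)
n_3 = (-0.5179, -0.8555)
n_4 = (+0.7365, -0.6765)
n_5 = (+0.9980, +0.0634)
  (0,1): δ = 112.88°  ·
  (0,2): δ = 21.01°  ✓
  (0,3): δ = 27.19°  ✓
  (0,4): δ = 105.81°  ·
  (0,5): δ = 152.01°  ·
  (1,2): δ = 88.13°  ·
  (1,3): δ = 39.93°  ·
  (1,4): δ = 38.69°  ·
  (1,5): δ = 84.89°  ·
  (2,3): δ = 131.81°  ·
  (2,4): δ = 53.19°  ·
  (2,5): δ = 6.99°  ✓
  (3,4): δ = 101.38°  ·
  (3,5): δ = 55.18°  ·
  (4,5): δ = 133.80°  ·
antipodal pairs: 3

count = 3; pairs: (0,2), (0,3), (2,5)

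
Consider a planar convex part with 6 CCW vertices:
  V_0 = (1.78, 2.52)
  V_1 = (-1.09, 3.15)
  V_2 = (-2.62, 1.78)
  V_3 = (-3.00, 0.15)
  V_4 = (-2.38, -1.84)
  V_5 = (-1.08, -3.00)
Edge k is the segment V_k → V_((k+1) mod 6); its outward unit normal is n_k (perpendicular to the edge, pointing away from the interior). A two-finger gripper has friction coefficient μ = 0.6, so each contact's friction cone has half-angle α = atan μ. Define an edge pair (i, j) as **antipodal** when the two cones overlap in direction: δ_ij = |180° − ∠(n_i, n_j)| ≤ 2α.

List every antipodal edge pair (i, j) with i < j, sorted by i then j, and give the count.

α = atan 0.6 = 30.96°;  2α = 61.93°
n_0 = (+0.2144, +0.9767)
n_1 = (-0.6671, +0.7450)
n_2 = (-0.9739, +0.2270)
n_3 = (-0.9547, -0.2975)
n_4 = (-0.6658, -0.7461)
n_5 = (+0.8879, -0.4600)
  (0,1): δ = 125.78°  ·
  (0,2): δ = 90.74°  ·
  (0,3): δ = 60.31°  ✓
  (0,4): δ = 29.36°  ✓
  (0,5): δ = 74.99°  ·
  (1,2): δ = 144.96°  ·
  (1,3): δ = 114.54°  ·
  (1,4): δ = 83.58°  ·
  (1,5): δ = 20.77°  ✓
  (2,3): δ = 149.57°  ·
  (2,4): δ = 118.62°  ·
  (2,5): δ = 14.27°  ✓
  (3,4): δ = 149.05°  ·
  (3,5): δ = 44.69°  ✓
  (4,5): δ = 75.65°  ·
antipodal pairs: 5

count = 5; pairs: (0,3), (0,4), (1,5), (2,5), (3,5)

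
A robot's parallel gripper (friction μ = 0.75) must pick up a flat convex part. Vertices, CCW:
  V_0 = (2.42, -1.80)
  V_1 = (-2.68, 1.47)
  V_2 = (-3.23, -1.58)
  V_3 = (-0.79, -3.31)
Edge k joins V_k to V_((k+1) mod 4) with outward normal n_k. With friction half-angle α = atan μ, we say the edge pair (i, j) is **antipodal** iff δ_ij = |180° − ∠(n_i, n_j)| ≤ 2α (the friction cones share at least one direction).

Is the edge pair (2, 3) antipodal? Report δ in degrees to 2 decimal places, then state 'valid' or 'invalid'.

α = atan 0.75 = 36.87°;  2α = 73.74°
edge 2: e_2 = (+2.44, -1.73);  n_2 = (-0.5784, -0.8158)
edge 3: e_3 = (+3.21, +1.51);  n_3 = (+0.4257, -0.9049)
∠(n_2, n_3) = 60.53°
δ = |180° − 60.53°| = 119.47°
119.47° > 2α = 73.74°  →  invalid

δ = 119.47°, invalid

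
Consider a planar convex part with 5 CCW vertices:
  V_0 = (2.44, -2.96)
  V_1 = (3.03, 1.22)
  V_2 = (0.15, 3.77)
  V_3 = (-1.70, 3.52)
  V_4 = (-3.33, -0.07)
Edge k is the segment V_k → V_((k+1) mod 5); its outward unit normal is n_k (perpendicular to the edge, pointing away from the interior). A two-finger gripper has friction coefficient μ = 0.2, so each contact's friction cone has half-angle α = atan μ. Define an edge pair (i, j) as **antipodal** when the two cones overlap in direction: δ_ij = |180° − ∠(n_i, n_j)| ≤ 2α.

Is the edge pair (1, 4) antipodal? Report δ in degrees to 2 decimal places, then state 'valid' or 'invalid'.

α = atan 0.2 = 11.31°;  2α = 22.62°
edge 1: e_1 = (-2.88, +2.55);  n_1 = (+0.6629, +0.7487)
edge 4: e_4 = (+5.77, -2.89);  n_4 = (-0.4478, -0.8941)
∠(n_1, n_4) = 165.08°
δ = |180° − 165.08°| = 14.92°
14.92° ≤ 2α = 22.62°  →  valid

δ = 14.92°, valid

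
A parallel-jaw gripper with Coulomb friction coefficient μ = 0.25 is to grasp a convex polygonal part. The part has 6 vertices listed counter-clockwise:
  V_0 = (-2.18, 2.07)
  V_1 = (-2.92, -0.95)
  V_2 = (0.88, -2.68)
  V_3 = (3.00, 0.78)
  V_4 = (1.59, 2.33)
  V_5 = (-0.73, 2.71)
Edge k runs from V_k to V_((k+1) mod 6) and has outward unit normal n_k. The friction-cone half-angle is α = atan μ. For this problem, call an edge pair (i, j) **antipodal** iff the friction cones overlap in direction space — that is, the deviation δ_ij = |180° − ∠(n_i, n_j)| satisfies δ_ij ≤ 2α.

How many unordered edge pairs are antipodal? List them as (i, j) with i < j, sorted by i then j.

α = atan 0.25 = 14.04°;  2α = 28.07°
n_0 = (-0.9713, +0.2380)
n_1 = (-0.4143, -0.9101)
n_2 = (+0.8527, -0.5224)
n_3 = (+0.7397, +0.6729)
n_4 = (+0.1616, +0.9868)
n_5 = (-0.4038, +0.9148)
  (0,1): δ = 100.71°  ·
  (0,2): δ = 17.73°  ✓
  (0,3): δ = 56.06°  ·
  (0,4): δ = 94.47°  ·
  (0,5): δ = 127.58°  ·
  (1,2): δ = 97.02°  ·
  (1,3): δ = 23.23°  ✓
  (1,4): δ = 15.18°  ✓
  (1,5): δ = 48.29°  ·
  (2,3): δ = 106.21°  ·
  (2,4): δ = 67.81°  ·
  (2,5): δ = 34.69°  ·
  (3,4): δ = 141.59°  ·
  (3,5): δ = 108.48°  ·
  (4,5): δ = 146.88°  ·
antipodal pairs: 3

count = 3; pairs: (0,2), (1,3), (1,4)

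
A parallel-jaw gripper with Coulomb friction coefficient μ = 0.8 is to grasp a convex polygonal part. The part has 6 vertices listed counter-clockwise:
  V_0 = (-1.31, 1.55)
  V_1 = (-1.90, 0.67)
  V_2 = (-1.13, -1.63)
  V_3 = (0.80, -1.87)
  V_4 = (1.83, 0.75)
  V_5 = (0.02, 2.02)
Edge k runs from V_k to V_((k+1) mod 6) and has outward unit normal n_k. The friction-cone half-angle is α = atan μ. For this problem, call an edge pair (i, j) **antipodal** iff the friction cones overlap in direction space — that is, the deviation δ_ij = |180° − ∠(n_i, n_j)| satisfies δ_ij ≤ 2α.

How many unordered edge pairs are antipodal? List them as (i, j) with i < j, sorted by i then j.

count = 7; pairs: (0,2), (0,3), (1,3), (1,4), (2,4), (2,5), (3,5)

α = atan 0.8 = 38.66°;  2α = 77.32°
n_0 = (-0.8306, +0.5569)
n_1 = (-0.9483, -0.3175)
n_2 = (-0.1234, -0.9924)
n_3 = (+0.9307, -0.3659)
n_4 = (+0.5744, +0.8186)
n_5 = (-0.3332, +0.9429)
  (0,1): δ = 127.65°  ·
  (0,2): δ = 63.25°  ✓
  (0,3): δ = 12.38°  ✓
  (0,4): δ = 88.78°  ·
  (0,5): δ = 143.30°  ·
  (1,2): δ = 115.60°  ·
  (1,3): δ = 39.97°  ✓
  (1,4): δ = 36.43°  ✓
  (1,5): δ = 90.95°  ·
  (2,3): δ = 104.37°  ·
  (2,4): δ = 27.97°  ✓
  (2,5): δ = 26.55°  ✓
  (3,4): δ = 103.59°  ·
  (3,5): δ = 49.08°  ✓
  (4,5): δ = 125.48°  ·
antipodal pairs: 7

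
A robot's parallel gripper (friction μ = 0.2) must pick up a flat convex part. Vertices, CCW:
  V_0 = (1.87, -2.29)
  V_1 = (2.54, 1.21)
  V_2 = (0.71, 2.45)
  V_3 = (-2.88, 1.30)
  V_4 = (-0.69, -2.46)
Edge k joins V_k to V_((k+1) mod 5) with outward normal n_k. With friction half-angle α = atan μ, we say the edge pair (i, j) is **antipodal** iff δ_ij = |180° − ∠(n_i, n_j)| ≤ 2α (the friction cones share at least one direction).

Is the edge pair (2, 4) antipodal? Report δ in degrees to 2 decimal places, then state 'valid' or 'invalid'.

δ = 13.96°, valid

α = atan 0.2 = 11.31°;  2α = 22.62°
edge 2: e_2 = (-3.59, -1.15);  n_2 = (-0.3051, +0.9523)
edge 4: e_4 = (+2.56, +0.17);  n_4 = (+0.0663, -0.9978)
∠(n_2, n_4) = 166.04°
δ = |180° − 166.04°| = 13.96°
13.96° ≤ 2α = 22.62°  →  valid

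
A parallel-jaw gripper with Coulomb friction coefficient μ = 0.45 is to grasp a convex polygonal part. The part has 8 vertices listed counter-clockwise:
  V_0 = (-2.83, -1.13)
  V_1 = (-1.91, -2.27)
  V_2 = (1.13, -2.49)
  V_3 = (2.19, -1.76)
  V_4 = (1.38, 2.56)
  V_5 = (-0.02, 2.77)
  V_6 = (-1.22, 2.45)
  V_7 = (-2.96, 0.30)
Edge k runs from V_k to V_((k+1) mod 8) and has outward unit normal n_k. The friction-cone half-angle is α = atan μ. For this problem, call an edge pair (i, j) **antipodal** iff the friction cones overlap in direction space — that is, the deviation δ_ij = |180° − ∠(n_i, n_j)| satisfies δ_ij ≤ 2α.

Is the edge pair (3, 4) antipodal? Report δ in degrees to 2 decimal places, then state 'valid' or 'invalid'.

δ = 109.15°, invalid

α = atan 0.45 = 24.23°;  2α = 48.46°
edge 3: e_3 = (-0.81, +4.32);  n_3 = (+0.9829, +0.1843)
edge 4: e_4 = (-1.40, +0.21);  n_4 = (+0.1483, +0.9889)
∠(n_3, n_4) = 70.85°
δ = |180° − 70.85°| = 109.15°
109.15° > 2α = 48.46°  →  invalid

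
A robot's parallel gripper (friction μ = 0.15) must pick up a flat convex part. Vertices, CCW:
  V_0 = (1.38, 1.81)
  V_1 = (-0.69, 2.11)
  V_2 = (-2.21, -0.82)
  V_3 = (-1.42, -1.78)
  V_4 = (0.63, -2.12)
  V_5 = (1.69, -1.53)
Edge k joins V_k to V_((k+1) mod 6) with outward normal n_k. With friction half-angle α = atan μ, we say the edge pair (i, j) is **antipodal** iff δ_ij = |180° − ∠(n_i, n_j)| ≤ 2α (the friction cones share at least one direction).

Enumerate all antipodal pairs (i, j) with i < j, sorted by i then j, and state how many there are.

α = atan 0.15 = 8.53°;  2α = 17.06°
n_0 = (+0.1434, +0.9897)
n_1 = (-0.8877, +0.4605)
n_2 = (-0.7722, -0.6354)
n_3 = (-0.1636, -0.9865)
n_4 = (+0.4863, -0.8738)
n_5 = (+0.9957, +0.0924)
  (0,1): δ = 109.17°  ·
  (0,2): δ = 42.30°  ·
  (0,3): δ = 1.17°  ✓
  (0,4): δ = 37.35°  ·
  (0,5): δ = 103.55°  ·
  (1,2): δ = 113.13°  ·
  (1,3): δ = 72.00°  ·
  (1,4): δ = 33.48°  ·
  (1,5): δ = 32.72°  ·
  (2,3): δ = 138.87°  ·
  (2,4): δ = 100.35°  ·
  (2,5): δ = 34.15°  ·
  (3,4): δ = 141.48°  ·
  (3,5): δ = 75.28°  ·
  (4,5): δ = 113.80°  ·
antipodal pairs: 1

count = 1; pairs: (0,3)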